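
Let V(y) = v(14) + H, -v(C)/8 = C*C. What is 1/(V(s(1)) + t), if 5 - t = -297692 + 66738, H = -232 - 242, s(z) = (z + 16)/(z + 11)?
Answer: 1/228917 ≈ 4.3684e-6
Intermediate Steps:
s(z) = (16 + z)/(11 + z)
v(C) = -8*C**2 (v(C) = -8*C*C = -8*C**2)
H = -474
t = 230959 (t = 5 - (-297692 + 66738) = 5 - 1*(-230954) = 5 + 230954 = 230959)
V(y) = -2042 (V(y) = -8*14**2 - 474 = -8*196 - 474 = -1568 - 474 = -2042)
1/(V(s(1)) + t) = 1/(-2042 + 230959) = 1/228917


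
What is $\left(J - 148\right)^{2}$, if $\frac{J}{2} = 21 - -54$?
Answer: $4$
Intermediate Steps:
$J = 150$ ($J = 2 \left(21 - -54\right) = 2 \left(21 + 54\right) = 2 \cdot 75 = 150$)
$\left(J - 148\right)^{2} = \left(150 - 148\right)^{2} = 2^{2} = 4$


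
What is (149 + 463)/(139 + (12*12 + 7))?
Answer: 306/145 ≈ 2.1103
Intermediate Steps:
(149 + 463)/(139 + (12*12 + 7)) = 612/(139 + (144 + 7)) = 612/(139 + 151) = 612/290 = 612*(1/290) = 306/145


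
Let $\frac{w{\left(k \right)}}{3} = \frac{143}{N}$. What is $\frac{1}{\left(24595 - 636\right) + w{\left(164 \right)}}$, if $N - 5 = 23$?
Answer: $\frac{28}{671281} \approx 4.1711 \cdot 10^{-5}$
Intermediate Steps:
$N = 28$ ($N = 5 + 23 = 28$)
$w{\left(k \right)} = \frac{429}{28}$ ($w{\left(k \right)} = 3 \cdot \frac{143}{28} = \frac{429}{28}$)
$\frac{1}{\left(24595 - 636\right) + w{\left(164 \right)}} = \frac{1}{\left(24595 - 636\right) + \frac{429}{28}} = \frac{1}{23959 + \frac{429}{28}} = \frac{1}{\frac{671281}{28}} = \frac{28}{671281}$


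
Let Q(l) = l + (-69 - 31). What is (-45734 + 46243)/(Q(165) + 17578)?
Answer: 509/17643 ≈ 0.028850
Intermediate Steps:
Q(l) = -100 + l (Q(l) = l - 100 = -100 + l)
(-45734 + 46243)/(Q(165) + 17578) = (-45734 + 46243)/((-100 + 165) + 17578) = 509/(65 + 17578) = 509/17643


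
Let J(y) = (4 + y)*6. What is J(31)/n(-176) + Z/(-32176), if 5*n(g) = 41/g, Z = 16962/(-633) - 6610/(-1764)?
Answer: -1106585541661207/245508736032 ≈ -4507.3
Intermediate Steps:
Z = -4289473/186102 (Z = 16962*(-1/633) - 6610*(-1/1764) = -5654/211 + 3305/882 = -4289473/186102 ≈ -23.049)
J(y) = 24 + 6*y
n(g) = 41/(5*g) (n(g) = (41/g)/5 = 41/(5*g))
J(31)/n(-176) + Z/(-32176) = (24 + 6*31)/(((41/5)/(-176))) - 4289473/186102/(-32176) = (24 + 186)/(((41/5)*(-1/176))) - 4289473/186102*(-1/32176) = 210/(-41/880) + 4289473/5988017952 = 210*(-880/41) + 4289473/5988017952 = -184800/41 + 4289473/5988017952 = -1106585541661207/245508736032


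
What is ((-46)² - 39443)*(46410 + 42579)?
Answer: -3321692403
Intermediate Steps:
((-46)² - 39443)*(46410 + 42579) = (2116 - 39443)*88989 = -37327*88989 = -3321692403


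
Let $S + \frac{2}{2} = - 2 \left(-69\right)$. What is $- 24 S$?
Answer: $-3288$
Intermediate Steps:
$S = 137$ ($S = -1 - 2 \left(-69\right) = -1 - -138 = -1 + 138 = 137$)
$- 24 S = \left(-24\right) 137 = -3288$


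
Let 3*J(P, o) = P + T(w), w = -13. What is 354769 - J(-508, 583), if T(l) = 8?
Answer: 1064807/3 ≈ 3.5494e+5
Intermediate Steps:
J(P, o) = 8/3 + P/3 (J(P, o) = (P + 8)/3 = (8 + P)/3 = 8/3 + P/3)
354769 - J(-508, 583) = 354769 - (8/3 + (1/3)*(-508)) = 354769 - (8/3 - 508/3) = 354769 - 1*(-500/3) = 354769 + 500/3 = 1064807/3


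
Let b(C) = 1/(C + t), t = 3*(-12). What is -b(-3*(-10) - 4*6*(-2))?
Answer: -1/42 ≈ -0.023810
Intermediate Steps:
t = -36
b(C) = 1/(-36 + C) (b(C) = 1/(C - 36) = 1/(-36 + C))
-b(-3*(-10) - 4*6*(-2)) = -1/(-36 + (-3*(-10) - 4*6*(-2))) = -1/(-36 + (30 - 24*(-2))) = -1/(-36 + (30 + 48)) = -1/(-36 + 78) = -1/42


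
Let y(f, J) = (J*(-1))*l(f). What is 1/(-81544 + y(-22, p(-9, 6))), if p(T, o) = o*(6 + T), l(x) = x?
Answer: -1/81940 ≈ -1.2204e-5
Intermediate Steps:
y(f, J) = -J*f (y(f, J) = (J*(-1))*f = (-J)*f = -J*f)
1/(-81544 + y(-22, p(-9, 6))) = 1/(-81544 - 1*6*(6 - 9)*(-22)) = 1/(-81544 - 1*6*(-3)*(-22)) = 1/(-81544 - 1*(-18)*(-22)) = 1/(-81544 - 396) = 1/(-81940) = -1/81940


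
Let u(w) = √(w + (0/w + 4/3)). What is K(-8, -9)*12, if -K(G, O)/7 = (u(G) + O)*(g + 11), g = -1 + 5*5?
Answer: 26460 - 1960*I*√15 ≈ 26460.0 - 7591.0*I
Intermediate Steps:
g = 24 (g = -1 + 25 = 24)
u(w) = √(4/3 + w) (u(w) = √(w + (0 + 4*(⅓))) = √(w + (0 + 4/3)) = √(w + 4/3) = √(4/3 + w))
K(G, O) = -245*O - 245*√(12 + 9*G)/3 (K(G, O) = -7*(√(12 + 9*G)/3 + O)*(24 + 11) = -7*(O + √(12 + 9*G)/3)*35 = -7*(35*O + 35*√(12 + 9*G)/3) = -245*O - 245*√(12 + 9*G)/3)
K(-8, -9)*12 = (-245*(-9) - 245*√(12 + 9*(-8))/3)*12 = (2205 - 245*√(12 - 72)/3)*12 = (2205 - 490*I*√15/3)*12 = 26460 - 1960*I*√15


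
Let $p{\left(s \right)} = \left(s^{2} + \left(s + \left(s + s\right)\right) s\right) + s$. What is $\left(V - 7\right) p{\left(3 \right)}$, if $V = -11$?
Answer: $-702$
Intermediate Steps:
$p{\left(s \right)} = s + 4 s^{2}$ ($p{\left(s \right)} = \left(s^{2} + \left(s + 2 s\right) s\right) + s = \left(s^{2} + 3 s s\right) + s = \left(s^{2} + 3 s^{2}\right) + s = 4 s^{2} + s = s + 4 s^{2}$)
$\left(V - 7\right) p{\left(3 \right)} = \left(-11 - 7\right) 3 \left(1 + 4 \cdot 3\right) = - 18 \cdot 3 \left(1 + 12\right) = - 18 \cdot 3 \cdot 13 = \left(-18\right) 39 = -702$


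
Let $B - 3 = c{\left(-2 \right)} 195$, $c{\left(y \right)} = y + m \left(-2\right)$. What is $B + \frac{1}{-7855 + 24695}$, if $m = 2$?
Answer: $- \frac{19652279}{16840} \approx -1167.0$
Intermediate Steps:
$c{\left(y \right)} = -4 + y$ ($c{\left(y \right)} = y + 2 \left(-2\right) = y - 4 = -4 + y$)
$B = -1167$ ($B = 3 + \left(-4 - 2\right) 195 = 3 - 1170 = -1167$)
$B + \frac{1}{-7855 + 24695} = -1167 + \frac{1}{-7855 + 24695} = -1167 + \frac{1}{16840} = - \frac{19652279}{16840}$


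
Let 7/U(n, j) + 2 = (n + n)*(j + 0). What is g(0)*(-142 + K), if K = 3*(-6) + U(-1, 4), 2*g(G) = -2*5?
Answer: 1607/2 ≈ 803.50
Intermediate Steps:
U(n, j) = 7/(-2 + 2*j*n) (U(n, j) = 7/(-2 + (n + n)*(j + 0)) = 7/(-2 + (2*n)*j) = 7/(-2 + 2*j*n))
g(G) = -5 (g(G) = (-2*5)/2 = (½)*(-10) = -5)
K = -187/10 (K = 3*(-6) + 7/(2*(-1 + 4*(-1))) = -18 + 7/(2*(-1 - 4)) = -18 + (7/2)/(-5) = -18 + (7/2)*(-⅕) = -18 - 7/10 = -187/10 ≈ -18.700)
g(0)*(-142 + K) = -5*(-142 - 187/10) = -5*(-1607/10) = 1607/2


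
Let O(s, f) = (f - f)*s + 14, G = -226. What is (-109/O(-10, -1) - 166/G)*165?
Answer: -1840575/1582 ≈ -1163.4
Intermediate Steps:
O(s, f) = 14 (O(s, f) = 0*s + 14 = 0 + 14 = 14)
(-109/O(-10, -1) - 166/G)*165 = (-109/14 - 166/(-226))*165 = (-109*1/14 - 166*(-1/226))*165 = (-109/14 + 83/113)*165 = -11155/1582*165 = -1840575/1582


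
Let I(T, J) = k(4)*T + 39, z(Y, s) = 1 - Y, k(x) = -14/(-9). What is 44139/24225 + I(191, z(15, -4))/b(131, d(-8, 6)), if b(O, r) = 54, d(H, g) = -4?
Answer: 31577393/3924450 ≈ 8.0463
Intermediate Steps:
k(x) = 14/9 (k(x) = -14*(-⅑) = 14/9)
I(T, J) = 39 + 14*T/9 (I(T, J) = 14*T/9 + 39 = 39 + 14*T/9)
44139/24225 + I(191, z(15, -4))/b(131, d(-8, 6)) = 44139/24225 + (39 + (14/9)*191)/54 = 44139*(1/24225) + (39 + 2674/9)*(1/54) = 14713/8075 + (3025/9)*(1/54) = 14713/8075 + 3025/486 = 31577393/3924450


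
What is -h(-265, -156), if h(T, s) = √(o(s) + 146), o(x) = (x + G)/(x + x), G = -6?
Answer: -√99047/26 ≈ -12.105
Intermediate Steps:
o(x) = (-6 + x)/(2*x) (o(x) = (x - 6)/(x + x) = (-6 + x)/((2*x)) = (-6 + x)*(1/(2*x)) = (-6 + x)/(2*x))
h(T, s) = √(146 + (-6 + s)/(2*s)) (h(T, s) = √((-6 + s)/(2*s) + 146) = √(146 + (-6 + s)/(2*s)))
-h(-265, -156) = -√(586 - 12/(-156))/2 = -√(586 - 12*(-1/156))/2 = -√(586 + 1/13)/2 = -√(7619/13)/2 = -√99047/13/2 = -√99047/26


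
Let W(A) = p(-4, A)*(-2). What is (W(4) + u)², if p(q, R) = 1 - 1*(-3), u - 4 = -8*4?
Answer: 1296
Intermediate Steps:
u = -28 (u = 4 - 8*4 = 4 - 32 = -28)
p(q, R) = 4 (p(q, R) = 1 + 3 = 4)
W(A) = -8 (W(A) = 4*(-2) = -8)
(W(4) + u)² = (-8 - 28)² = (-36)² = 1296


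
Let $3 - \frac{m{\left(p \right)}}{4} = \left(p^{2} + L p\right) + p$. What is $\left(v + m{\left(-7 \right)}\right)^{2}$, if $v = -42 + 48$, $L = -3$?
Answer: $54756$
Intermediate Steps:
$v = 6$
$m{\left(p \right)} = 12 - 4 p^{2} + 8 p$ ($m{\left(p \right)} = 12 - 4 \left(\left(p^{2} - 3 p\right) + p\right) = 12 - 4 \left(p^{2} - 2 p\right) = 12 - \left(- 8 p + 4 p^{2}\right) = 12 - 4 p^{2} + 8 p$)
$\left(v + m{\left(-7 \right)}\right)^{2} = \left(6 + \left(12 - 4 \left(-7\right)^{2} + 8 \left(-7\right)\right)\right)^{2} = \left(6 - 240\right)^{2} = \left(-234\right)^{2} = 54756$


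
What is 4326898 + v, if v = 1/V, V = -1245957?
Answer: 5391128851385/1245957 ≈ 4.3269e+6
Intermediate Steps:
v = -1/1245957 (v = 1/(-1245957) = -1/1245957 ≈ -8.0260e-7)
4326898 + v = 4326898 - 1/1245957 = 5391128851385/1245957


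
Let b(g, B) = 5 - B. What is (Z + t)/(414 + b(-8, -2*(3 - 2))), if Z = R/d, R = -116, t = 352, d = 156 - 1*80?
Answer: 6659/7999 ≈ 0.83248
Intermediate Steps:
d = 76 (d = 156 - 80 = 76)
Z = -29/19 (Z = -116/76 = -116*1/76 = -29/19 ≈ -1.5263)
(Z + t)/(414 + b(-8, -2*(3 - 2))) = (-29/19 + 352)/(414 + (5 - (-2)*(3 - 2))) = (6659/19)/(414 + (5 - (-2))) = (6659/19)/(414 + (5 - 1*(-2))) = (6659/19)/(414 + (5 + 2)) = (6659/19)/(414 + 7) = (6659/19)/421 = (1/421)*(6659/19) = 6659/7999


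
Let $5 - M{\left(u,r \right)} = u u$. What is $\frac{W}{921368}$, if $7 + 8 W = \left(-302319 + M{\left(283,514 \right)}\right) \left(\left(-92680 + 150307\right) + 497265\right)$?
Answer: $- \frac{30313195069}{1052992} \approx -28788.0$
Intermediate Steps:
$M{\left(u,r \right)} = 5 - u^{2}$ ($M{\left(u,r \right)} = 5 - u u = 5 - u^{2}$)
$W = - \frac{212192365483}{8}$ ($W = - \frac{7}{8} + \frac{\left(-302319 + \left(5 - 283^{2}\right)\right) \left(\left(-92680 + 150307\right) + 497265\right)}{8} = - \frac{7}{8} + \frac{\left(-302319 + \left(5 - 80089\right)\right) \left(57627 + 497265\right)}{8} = - \frac{7}{8} + \frac{\left(-302319 + \left(5 - 80089\right)\right) 554892}{8} = - \frac{7}{8} + \frac{\left(-302319 - 80084\right) 554892}{8} = - \frac{7}{8} + \frac{\left(-382403\right) 554892}{8} = - \frac{7}{8} + \frac{1}{8} \left(-212192365476\right) = - \frac{7}{8} - \frac{53048091369}{2} = - \frac{212192365483}{8} \approx -2.6524 \cdot 10^{10}$)
$\frac{W}{921368} = - \frac{212192365483}{8 \cdot 921368} = \left(- \frac{212192365483}{8}\right) \frac{1}{921368} = - \frac{30313195069}{1052992}$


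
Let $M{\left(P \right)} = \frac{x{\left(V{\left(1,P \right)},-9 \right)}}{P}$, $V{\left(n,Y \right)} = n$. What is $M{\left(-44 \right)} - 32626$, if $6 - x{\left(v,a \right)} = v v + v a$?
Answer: $- \frac{717779}{22} \approx -32626.0$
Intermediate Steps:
$x{\left(v,a \right)} = 6 - v^{2} - a v$ ($x{\left(v,a \right)} = 6 - \left(v v + v a\right) = 6 - \left(v^{2} + a v\right) = 6 - v^{2} - a v$)
$M{\left(P \right)} = \frac{14}{P}$ ($M{\left(P \right)} = \frac{6 - 1^{2} - \left(-9\right) 1}{P} = \frac{6 - 1 + 9}{P} = \frac{14}{P}$)
$M{\left(-44 \right)} - 32626 = \frac{14}{-44} - 32626 = 14 \left(- \frac{1}{44}\right) - 32626 = - \frac{7}{22} - 32626 = - \frac{717779}{22}$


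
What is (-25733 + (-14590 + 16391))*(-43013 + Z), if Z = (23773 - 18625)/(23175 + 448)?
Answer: 24317088639332/23623 ≈ 1.0294e+9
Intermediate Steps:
Z = 5148/23623 ≈ 0.21792
(-25733 + (-14590 + 16391))*(-43013 + Z) = (-25733 + (-14590 + 16391))*(-43013 + 5148/23623) = (-25733 + 1801)*(-1016090951/23623) = -23932*(-1016090951/23623) = 24317088639332/23623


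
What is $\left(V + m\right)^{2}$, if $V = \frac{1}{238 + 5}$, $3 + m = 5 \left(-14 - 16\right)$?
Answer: $\frac{1382203684}{59049} \approx 23408.0$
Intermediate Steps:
$m = -153$ ($m = -3 + 5 \left(-14 - 16\right) = -3 + 5 \left(-30\right) = -3 - 150 = -153$)
$V = \frac{1}{243} \approx 0.0041152$
$\left(V + m\right)^{2} = \left(\frac{1}{243} - 153\right)^{2} = \left(- \frac{37178}{243}\right)^{2} = \frac{1382203684}{59049}$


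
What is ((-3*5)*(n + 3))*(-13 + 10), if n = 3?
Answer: 270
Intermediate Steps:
((-3*5)*(n + 3))*(-13 + 10) = ((-3*5)*(3 + 3))*(-13 + 10) = -15*6*(-3) = -90*(-3) = 270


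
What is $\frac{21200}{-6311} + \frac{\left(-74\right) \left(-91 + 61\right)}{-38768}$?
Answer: $- \frac{208973005}{61166212} \approx -3.4165$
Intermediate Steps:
$\frac{21200}{-6311} + \frac{\left(-74\right) \left(-91 + 61\right)}{-38768} = 21200 \left(- \frac{1}{6311}\right) + \left(-74\right) \left(-30\right) \left(- \frac{1}{38768}\right) = - \frac{21200}{6311} + 2220 \left(- \frac{1}{38768}\right) = - \frac{21200}{6311} - \frac{555}{9692} = - \frac{208973005}{61166212}$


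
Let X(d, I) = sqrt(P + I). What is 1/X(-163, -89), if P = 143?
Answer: sqrt(6)/18 ≈ 0.13608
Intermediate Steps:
X(d, I) = sqrt(143 + I)
1/X(-163, -89) = 1/(sqrt(143 - 89)) = 1/(sqrt(54)) = 1/(3*sqrt(6)) = sqrt(6)/18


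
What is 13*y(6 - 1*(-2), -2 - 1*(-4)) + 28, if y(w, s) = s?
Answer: 54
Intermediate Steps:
13*y(6 - 1*(-2), -2 - 1*(-4)) + 28 = 13*(-2 - 1*(-4)) + 28 = 13*(-2 + 4) + 28 = 13*2 + 28 = 26 + 28 = 54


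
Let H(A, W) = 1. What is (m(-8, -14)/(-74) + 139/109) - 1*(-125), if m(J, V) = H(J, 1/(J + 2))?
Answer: 1018427/8066 ≈ 126.26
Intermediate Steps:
m(J, V) = 1
(m(-8, -14)/(-74) + 139/109) - 1*(-125) = (1/(-74) + 139/109) - 1*(-125) = (1*(-1/74) + 139*(1/109)) + 125 = (-1/74 + 139/109) + 125 = 10177/8066 + 125 = 1018427/8066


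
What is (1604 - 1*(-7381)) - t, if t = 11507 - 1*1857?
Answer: -665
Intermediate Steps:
t = 9650 (t = 11507 - 1857 = 9650)
(1604 - 1*(-7381)) - t = (1604 - 1*(-7381)) - 1*9650 = (1604 + 7381) - 9650 = 8985 - 9650 = -665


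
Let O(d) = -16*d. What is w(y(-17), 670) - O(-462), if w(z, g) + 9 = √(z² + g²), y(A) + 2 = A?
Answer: -7401 + √449261 ≈ -6730.7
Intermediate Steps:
y(A) = -2 + A
w(z, g) = -9 + √(g² + z²) (w(z, g) = -9 + √(z² + g²) = -9 + √(g² + z²))
w(y(-17), 670) - O(-462) = (-9 + √(670² + (-2 - 17)²)) - (-16)*(-462) = (-9 + √(448900 + (-19)²)) - 1*7392 = (-9 + √(448900 + 361)) - 7392 = (-9 + √449261) - 7392 = -7401 + √449261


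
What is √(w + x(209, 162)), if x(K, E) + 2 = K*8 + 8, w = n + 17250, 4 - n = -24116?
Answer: 2*√10762 ≈ 207.48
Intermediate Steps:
n = 24120 (n = 4 - 1*(-24116) = 4 + 24116 = 24120)
w = 41370 (w = 24120 + 17250 = 41370)
x(K, E) = 6 + 8*K (x(K, E) = -2 + (K*8 + 8) = -2 + (8*K + 8) = -2 + (8 + 8*K) = 6 + 8*K)
√(w + x(209, 162)) = √(41370 + (6 + 8*209)) = √(41370 + (6 + 1672)) = √(41370 + 1678) = √43048 = 2*√10762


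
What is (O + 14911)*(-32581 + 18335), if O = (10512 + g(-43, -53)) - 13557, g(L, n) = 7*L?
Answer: -164754990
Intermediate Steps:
O = -3346 (O = (10512 + 7*(-43)) - 13557 = (10512 - 301) - 13557 = 10211 - 13557 = -3346)
(O + 14911)*(-32581 + 18335) = (-3346 + 14911)*(-32581 + 18335) = 11565*(-14246) = -164754990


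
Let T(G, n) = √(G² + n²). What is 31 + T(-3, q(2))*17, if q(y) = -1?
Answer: 31 + 17*√10 ≈ 84.759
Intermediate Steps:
31 + T(-3, q(2))*17 = 31 + √((-3)² + (-1)²)*17 = 31 + √(9 + 1)*17 = 31 + √10*17 = 31 + 17*√10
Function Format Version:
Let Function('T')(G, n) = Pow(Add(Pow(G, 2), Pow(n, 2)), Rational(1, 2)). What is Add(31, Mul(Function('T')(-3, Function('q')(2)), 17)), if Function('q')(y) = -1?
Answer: Add(31, Mul(17, Pow(10, Rational(1, 2)))) ≈ 84.759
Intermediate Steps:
Add(31, Mul(Function('T')(-3, Function('q')(2)), 17)) = Add(31, Mul(Pow(Add(Pow(-3, 2), Pow(-1, 2)), Rational(1, 2)), 17)) = Add(31, Mul(Pow(Add(9, 1), Rational(1, 2)), 17)) = Add(31, Mul(Pow(10, Rational(1, 2)), 17)) = Add(31, Mul(17, Pow(10, Rational(1, 2))))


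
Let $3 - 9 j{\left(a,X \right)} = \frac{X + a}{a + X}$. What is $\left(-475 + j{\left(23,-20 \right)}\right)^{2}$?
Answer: $\frac{18258529}{81} \approx 2.2541 \cdot 10^{5}$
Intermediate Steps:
$j{\left(a,X \right)} = \frac{2}{9}$ ($j{\left(a,X \right)} = \frac{1}{3} - \frac{\left(X + a\right) \frac{1}{a + X}}{9} = \frac{1}{3} - \frac{\left(X + a\right) \frac{1}{X + a}}{9} = \frac{1}{3} - \frac{1}{9} = \frac{2}{9}$)
$\left(-475 + j{\left(23,-20 \right)}\right)^{2} = \left(-475 + \frac{2}{9}\right)^{2} = \left(- \frac{4273}{9}\right)^{2} = \frac{18258529}{81}$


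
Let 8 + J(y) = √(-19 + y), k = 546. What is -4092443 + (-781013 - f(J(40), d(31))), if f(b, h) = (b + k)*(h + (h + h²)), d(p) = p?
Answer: -5423830 - 1023*√21 ≈ -5.4285e+6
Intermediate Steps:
J(y) = -8 + √(-19 + y)
f(b, h) = (546 + b)*(h² + 2*h) (f(b, h) = (b + 546)*(h + (h + h²)) = (546 + b)*(h² + 2*h))
-4092443 + (-781013 - f(J(40), d(31))) = -4092443 + (-781013 - 31*(1092 + 2*(-8 + √(-19 + 40)) + 546*31 + (-8 + √(-19 + 40))*31)) = -4092443 + (-781013 - 31*(1092 + 2*(-8 + √21) + 16926 + (-8 + √21)*31)) = -4092443 + (-781013 - 31*(1092 + (-16 + 2*√21) + 16926 + (-248 + 31*√21))) = -4092443 + (-781013 - 31*(17754 + 33*√21)) = -4092443 + (-781013 - (550374 + 1023*√21)) = -4092443 + (-781013 + (-550374 - 1023*√21)) = -4092443 + (-1331387 - 1023*√21) = -5423830 - 1023*√21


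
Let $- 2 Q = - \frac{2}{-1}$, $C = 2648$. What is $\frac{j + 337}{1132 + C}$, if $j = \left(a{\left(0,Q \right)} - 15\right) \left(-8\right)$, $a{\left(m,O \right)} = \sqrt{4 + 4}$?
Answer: $\frac{457}{3780} - \frac{4 \sqrt{2}}{945} \approx 0.11491$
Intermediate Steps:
$Q = -1$ ($Q = - \frac{\left(-2\right) \frac{1}{-1}}{2} = - \frac{\left(-2\right) \left(-1\right)}{2} = \left(- \frac{1}{2}\right) 2 = -1$)
$a{\left(m,O \right)} = 2 \sqrt{2}$ ($a{\left(m,O \right)} = \sqrt{8} = 2 \sqrt{2}$)
$j = 120 - 16 \sqrt{2}$ ($j = \left(2 \sqrt{2} - 15\right) \left(-8\right) = \left(-15 + 2 \sqrt{2}\right) \left(-8\right) = 120 - 16 \sqrt{2} \approx 97.373$)
$\frac{j + 337}{1132 + C} = \frac{\left(120 - 16 \sqrt{2}\right) + 337}{1132 + 2648} = \frac{457 - 16 \sqrt{2}}{3780} = \left(457 - 16 \sqrt{2}\right) \frac{1}{3780} = \frac{457}{3780} - \frac{4 \sqrt{2}}{945}$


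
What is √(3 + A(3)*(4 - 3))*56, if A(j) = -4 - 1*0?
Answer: 56*I ≈ 56.0*I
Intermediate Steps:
A(j) = -4 (A(j) = -4 + 0 = -4)
√(3 + A(3)*(4 - 3))*56 = √(3 - 4*(4 - 3))*56 = √(3 - 4*1)*56 = √(3 - 4)*56 = √(-1)*56 = I*56 = 56*I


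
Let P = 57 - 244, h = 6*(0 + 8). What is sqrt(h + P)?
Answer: I*sqrt(139) ≈ 11.79*I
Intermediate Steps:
h = 48 (h = 6*8 = 48)
P = -187
sqrt(h + P) = sqrt(48 - 187) = sqrt(-139) = I*sqrt(139)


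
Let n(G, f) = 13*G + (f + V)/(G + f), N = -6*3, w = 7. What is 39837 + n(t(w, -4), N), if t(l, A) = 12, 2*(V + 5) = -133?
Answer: 480095/12 ≈ 40008.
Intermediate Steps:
V = -143/2 (V = -5 + (1/2)*(-133) = -5 - 133/2 = -143/2 ≈ -71.500)
N = -18
n(G, f) = 13*G + (-143/2 + f)/(G + f) (n(G, f) = 13*G + (f - 143/2)/(G + f) = 13*G + (-143/2 + f)/(G + f))
39837 + n(t(w, -4), N) = 39837 + (-143/2 - 18 + 13*12**2 + 13*12*(-18))/(12 - 18) = 39837 + (-143/2 - 18 + 13*144 - 2808)/(-6) = 39837 - (-143/2 - 18 + 1872 - 2808)/6 = 39837 - 1/6*(-2051/2) = 39837 + 2051/12 = 480095/12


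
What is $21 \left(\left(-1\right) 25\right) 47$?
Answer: $-24675$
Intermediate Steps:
$21 \left(\left(-1\right) 25\right) 47 = 21 \left(-25\right) 47 = \left(-525\right) 47 = -24675$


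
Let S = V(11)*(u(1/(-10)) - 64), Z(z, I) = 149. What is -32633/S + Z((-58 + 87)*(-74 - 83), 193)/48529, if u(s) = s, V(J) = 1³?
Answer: 15836564079/31107089 ≈ 509.10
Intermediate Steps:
V(J) = 1
S = -641/10 (S = 1*(1/(-10) - 64) = 1*(-⅒ - 64) = 1*(-641/10) = -641/10 ≈ -64.100)
-32633/S + Z((-58 + 87)*(-74 - 83), 193)/48529 = -32633/(-641/10) + 149/48529 = -32633*(-10/641) + 149*(1/48529) = 326330/641 + 149/48529 = 15836564079/31107089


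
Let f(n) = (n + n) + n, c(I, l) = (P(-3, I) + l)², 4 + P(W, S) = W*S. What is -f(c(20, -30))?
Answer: -26508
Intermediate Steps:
P(W, S) = -4 + S*W (P(W, S) = -4 + W*S = -4 + S*W)
c(I, l) = (-4 + l - 3*I)² (c(I, l) = ((-4 + I*(-3)) + l)² = ((-4 - 3*I) + l)² = (-4 + l - 3*I)²)
f(n) = 3*n (f(n) = 2*n + n = 3*n)
-f(c(20, -30)) = -3*(-4 - 30 - 3*20)² = -3*(-4 - 30 - 60)² = -3*(-94)² = -3*8836 = -1*26508 = -26508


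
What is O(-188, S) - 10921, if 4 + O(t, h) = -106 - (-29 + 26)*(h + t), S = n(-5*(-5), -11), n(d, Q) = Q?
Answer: -11628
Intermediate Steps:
S = -11
O(t, h) = -110 + 3*h + 3*t (O(t, h) = -4 + (-106 - (-29 + 26)*(h + t)) = -4 + (-106 - (-3)*(h + t)) = -4 + (-106 - (-3*h - 3*t)) = -4 + (-106 + (3*h + 3*t)) = -4 + (-106 + 3*h + 3*t) = -110 + 3*h + 3*t)
O(-188, S) - 10921 = (-110 + 3*(-11) + 3*(-188)) - 10921 = (-110 - 33 - 564) - 10921 = -707 - 10921 = -11628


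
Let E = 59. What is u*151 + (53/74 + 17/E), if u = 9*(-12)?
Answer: -71196343/4366 ≈ -16307.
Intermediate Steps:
u = -108
u*151 + (53/74 + 17/E) = -108*151 + (53/74 + 17/59) = -16308 + (53*(1/74) + 17*(1/59)) = -16308 + (53/74 + 17/59) = -16308 + 4385/4366 = -71196343/4366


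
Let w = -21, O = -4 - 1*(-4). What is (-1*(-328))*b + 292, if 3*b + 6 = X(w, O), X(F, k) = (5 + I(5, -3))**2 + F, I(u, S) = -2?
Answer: -1676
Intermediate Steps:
O = 0 (O = -4 + 4 = 0)
X(F, k) = 9 + F (X(F, k) = (5 - 2)**2 + F = 3**2 + F = 9 + F)
b = -6 (b = -2 + (9 - 21)/3 = -2 + (1/3)*(-12) = -2 - 4 = -6)
(-1*(-328))*b + 292 = -1*(-328)*(-6) + 292 = 328*(-6) + 292 = -1968 + 292 = -1676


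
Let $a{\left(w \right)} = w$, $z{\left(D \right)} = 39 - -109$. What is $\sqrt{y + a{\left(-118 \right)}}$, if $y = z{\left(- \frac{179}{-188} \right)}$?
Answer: $\sqrt{30} \approx 5.4772$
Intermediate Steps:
$z{\left(D \right)} = 148$ ($z{\left(D \right)} = 39 + 109 = 148$)
$y = 148$
$\sqrt{y + a{\left(-118 \right)}} = \sqrt{148 - 118} = \sqrt{30}$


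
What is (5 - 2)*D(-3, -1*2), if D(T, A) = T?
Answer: -9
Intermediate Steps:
(5 - 2)*D(-3, -1*2) = (5 - 2)*(-3) = 3*(-3) = -9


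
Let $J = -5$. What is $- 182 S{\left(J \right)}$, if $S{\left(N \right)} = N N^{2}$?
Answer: $22750$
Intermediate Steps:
$S{\left(N \right)} = N^{3}$
$- 182 S{\left(J \right)} = - 182 \left(-5\right)^{3} = \left(-182\right) \left(-125\right) = 22750$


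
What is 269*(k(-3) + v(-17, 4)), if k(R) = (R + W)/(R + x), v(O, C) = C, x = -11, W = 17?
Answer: 807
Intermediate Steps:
k(R) = (17 + R)/(-11 + R) (k(R) = (R + 17)/(R - 11) = (17 + R)/(-11 + R))
269*(k(-3) + v(-17, 4)) = 269*((17 - 3)/(-11 - 3) + 4) = 269*(14/(-14) + 4) = 269*(-1/14*14 + 4) = 269*(-1 + 4) = 269*3 = 807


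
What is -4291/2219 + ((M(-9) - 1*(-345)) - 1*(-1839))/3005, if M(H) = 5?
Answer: -1148152/952585 ≈ -1.2053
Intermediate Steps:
-4291/2219 + ((M(-9) - 1*(-345)) - 1*(-1839))/3005 = -4291/2219 + ((5 - 1*(-345)) - 1*(-1839))/3005 = -4291*1/2219 + ((5 + 345) + 1839)*(1/3005) = -613/317 + (350 + 1839)*(1/3005) = -613/317 + 2189*(1/3005) = -613/317 + 2189/3005 = -1148152/952585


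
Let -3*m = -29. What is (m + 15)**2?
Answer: 5476/9 ≈ 608.44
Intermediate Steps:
m = 29/3 (m = -1/3*(-29) = 29/3 ≈ 9.6667)
(m + 15)**2 = (29/3 + 15)**2 = (74/3)**2 = 5476/9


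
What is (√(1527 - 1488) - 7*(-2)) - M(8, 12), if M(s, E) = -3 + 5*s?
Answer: -23 + √39 ≈ -16.755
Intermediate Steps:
(√(1527 - 1488) - 7*(-2)) - M(8, 12) = (√(1527 - 1488) - 7*(-2)) - (-3 + 5*8) = (√39 + 14) - (-3 + 40) = (14 + √39) - 1*37 = (14 + √39) - 37 = -23 + √39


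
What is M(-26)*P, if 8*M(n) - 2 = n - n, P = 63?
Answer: 63/4 ≈ 15.750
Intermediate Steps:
M(n) = ¼ (M(n) = ¼ + (n - n)/8 = ¼ + (⅛)*0 = ¼ + 0 = ¼)
M(-26)*P = (¼)*63 = 63/4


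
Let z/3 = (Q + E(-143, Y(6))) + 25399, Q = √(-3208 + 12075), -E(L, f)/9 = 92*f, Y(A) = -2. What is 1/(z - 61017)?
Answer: 6716/135287367 - √8867/135287367 ≈ 4.8946e-5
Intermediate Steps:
E(L, f) = -828*f
Q = √8867 ≈ 94.165
z = 81165 + 3*√8867 (z = 3*((√8867 - 828*(-2)) + 25399) = 3*((√8867 + 1656) + 25399) = 3*((1656 + √8867) + 25399) = 3*(27055 + √8867) = 81165 + 3*√8867 ≈ 81448.)
1/(z - 61017) = 1/((81165 + 3*√8867) - 61017) = 1/(20148 + 3*√8867)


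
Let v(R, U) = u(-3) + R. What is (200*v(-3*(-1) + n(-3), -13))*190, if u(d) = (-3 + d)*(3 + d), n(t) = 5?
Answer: 304000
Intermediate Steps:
v(R, U) = R (v(R, U) = (-9 + (-3)²) + R = (-9 + 9) + R = 0 + R = R)
(200*v(-3*(-1) + n(-3), -13))*190 = (200*(-3*(-1) + 5))*190 = (200*(3 + 5))*190 = (200*8)*190 = 1600*190 = 304000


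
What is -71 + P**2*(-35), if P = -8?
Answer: -2311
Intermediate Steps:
-71 + P**2*(-35) = -71 + (-8)**2*(-35) = -71 + 64*(-35) = -71 - 2240 = -2311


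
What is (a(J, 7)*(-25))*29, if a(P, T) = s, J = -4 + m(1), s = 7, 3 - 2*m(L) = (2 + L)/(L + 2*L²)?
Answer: -5075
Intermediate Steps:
m(L) = 3/2 - (2 + L)/(2*(L + 2*L²))
J = -3 (J = -4 + (-1 + 1 + 3*1²)/(1*(1 + 2*1)) = -4 + 1*(-1 + 1 + 3*1)/(1 + 2) = -4 + 1*(-1 + 1 + 3)/3 = -4 + 1*(⅓)*3 = -4 + 1 = -3)
a(P, T) = 7
(a(J, 7)*(-25))*29 = (7*(-25))*29 = -175*29 = -5075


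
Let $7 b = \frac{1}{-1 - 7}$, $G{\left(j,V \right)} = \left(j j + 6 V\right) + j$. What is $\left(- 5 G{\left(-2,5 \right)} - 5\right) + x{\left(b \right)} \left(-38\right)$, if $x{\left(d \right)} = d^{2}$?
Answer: $- \frac{258739}{1568} \approx -165.01$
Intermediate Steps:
$G{\left(j,V \right)} = j + j^{2} + 6 V$ ($G{\left(j,V \right)} = \left(j^{2} + 6 V\right) + j = j + j^{2} + 6 V$)
$b = - \frac{1}{56}$ ($b = \frac{1}{7 \left(-1 - 7\right)} = \frac{1}{7 \left(-8\right)} = \frac{1}{7} \left(- \frac{1}{8}\right) = - \frac{1}{56} \approx -0.017857$)
$\left(- 5 G{\left(-2,5 \right)} - 5\right) + x{\left(b \right)} \left(-38\right) = \left(- 5 \left(-2 + \left(-2\right)^{2} + 6 \cdot 5\right) - 5\right) + \left(- \frac{1}{56}\right)^{2} \left(-38\right) = \left(- 5 \left(-2 + 4 + 30\right) - 5\right) + \frac{1}{3136} \left(-38\right) = \left(\left(-5\right) 32 - 5\right) - \frac{19}{1568} = \left(-160 - 5\right) - \frac{19}{1568} = -165 - \frac{19}{1568} = - \frac{258739}{1568}$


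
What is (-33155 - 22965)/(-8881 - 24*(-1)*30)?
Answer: 56120/8161 ≈ 6.8766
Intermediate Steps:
(-33155 - 22965)/(-8881 - 24*(-1)*30) = -56120/(-8881 + 24*30) = -56120/(-8881 + 720) = -56120/(-8161) = -56120*(-1/8161) = 56120/8161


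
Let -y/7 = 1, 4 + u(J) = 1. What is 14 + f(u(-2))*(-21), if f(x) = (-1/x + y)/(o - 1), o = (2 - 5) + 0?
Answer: -21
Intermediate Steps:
u(J) = -3 (u(J) = -4 + 1 = -3)
y = -7 (y = -7*1 = -7)
o = -3 (o = -3 + 0 = -3)
f(x) = 7/4 + 1/(4*x) (f(x) = (-1/x - 7)/(-3 - 1) = (-7 - 1/x)/(-4) = (-7 - 1/x)*(-¼) = 7/4 + 1/(4*x))
14 + f(u(-2))*(-21) = 14 + ((¼)*(1 + 7*(-3))/(-3))*(-21) = 14 + ((¼)*(-⅓)*(1 - 21))*(-21) = 14 + ((¼)*(-⅓)*(-20))*(-21) = 14 + (5/3)*(-21) = 14 - 35 = -21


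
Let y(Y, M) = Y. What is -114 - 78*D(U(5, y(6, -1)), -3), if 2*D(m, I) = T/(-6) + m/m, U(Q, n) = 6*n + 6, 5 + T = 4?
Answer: -319/2 ≈ -159.50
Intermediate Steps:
T = -1 (T = -5 + 4 = -1)
U(Q, n) = 6 + 6*n
D(m, I) = 7/12 (D(m, I) = (-1/(-6) + m/m)/2 = (-1*(-⅙) + 1)/2 = (⅙ + 1)/2 = (½)*(7/6) = 7/12)
-114 - 78*D(U(5, y(6, -1)), -3) = -114 - 78*7/12 = -114 - 91/2 = -319/2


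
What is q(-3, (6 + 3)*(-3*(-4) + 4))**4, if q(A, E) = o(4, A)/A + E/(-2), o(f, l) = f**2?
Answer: 2897022976/81 ≈ 3.5766e+7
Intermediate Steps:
q(A, E) = 16/A - E/2 (q(A, E) = 4**2/A + E/(-2) = 16/A + E*(-1/2) = 16/A - E/2)
q(-3, (6 + 3)*(-3*(-4) + 4))**4 = (16/(-3) - (6 + 3)*(-3*(-4) + 4)/2)**4 = (16*(-1/3) - 9*(12 + 4)/2)**4 = (-16/3 - 9*16/2)**4 = (-16/3 - 1/2*144)**4 = (-16/3 - 72)**4 = (-232/3)**4 = 2897022976/81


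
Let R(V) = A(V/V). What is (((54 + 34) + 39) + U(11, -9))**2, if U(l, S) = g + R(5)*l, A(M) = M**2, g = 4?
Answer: 20164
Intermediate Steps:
R(V) = 1 (R(V) = (V/V)**2 = 1**2 = 1)
U(l, S) = 4 + l (U(l, S) = 4 + 1*l = 4 + l)
(((54 + 34) + 39) + U(11, -9))**2 = (((54 + 34) + 39) + (4 + 11))**2 = ((88 + 39) + 15)**2 = (127 + 15)**2 = 142**2 = 20164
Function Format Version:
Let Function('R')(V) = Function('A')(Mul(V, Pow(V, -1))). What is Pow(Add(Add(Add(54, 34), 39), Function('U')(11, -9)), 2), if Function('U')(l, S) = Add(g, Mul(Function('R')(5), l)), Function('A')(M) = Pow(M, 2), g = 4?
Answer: 20164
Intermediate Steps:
Function('R')(V) = 1 (Function('R')(V) = Pow(Mul(V, Pow(V, -1)), 2) = Pow(1, 2) = 1)
Function('U')(l, S) = Add(4, l) (Function('U')(l, S) = Add(4, Mul(1, l)) = Add(4, l))
Pow(Add(Add(Add(54, 34), 39), Function('U')(11, -9)), 2) = Pow(Add(Add(Add(54, 34), 39), Add(4, 11)), 2) = Pow(Add(Add(88, 39), 15), 2) = Pow(Add(127, 15), 2) = Pow(142, 2) = 20164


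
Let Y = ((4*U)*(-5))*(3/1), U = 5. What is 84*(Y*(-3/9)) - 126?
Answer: 8274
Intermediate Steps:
Y = -300 (Y = ((4*5)*(-5))*(3/1) = (20*(-5))*(3*1) = -100*3 = -300)
84*(Y*(-3/9)) - 126 = 84*(-(-900)/9) - 126 = 84*(-300*(-⅓)) - 126 = 84*100 - 126 = 8400 - 126 = 8274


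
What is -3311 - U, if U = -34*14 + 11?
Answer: -2846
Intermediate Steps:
U = -465 (U = -476 + 11 = -465)
-3311 - U = -3311 - 1*(-465) = -3311 + 465 = -2846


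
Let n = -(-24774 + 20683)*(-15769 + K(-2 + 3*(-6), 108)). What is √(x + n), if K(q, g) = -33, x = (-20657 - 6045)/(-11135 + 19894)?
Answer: 8*I*√77494456394490/8759 ≈ 8040.3*I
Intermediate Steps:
x = -26702/8759 ≈ -3.0485
n = -64645982 (n = -(-24774 + 20683)*(-15769 - 33) = -(-4091)*(-15802) = -1*64645982 = -64645982)
√(x + n) = √(-26702/8759 - 64645982) = √(-566234183040/8759) = 8*I*√77494456394490/8759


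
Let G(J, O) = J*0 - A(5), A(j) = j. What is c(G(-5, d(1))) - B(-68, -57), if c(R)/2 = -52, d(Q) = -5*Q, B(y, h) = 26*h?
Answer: 1378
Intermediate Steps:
G(J, O) = -5 (G(J, O) = J*0 - 1*5 = 0 - 5 = -5)
c(R) = -104 (c(R) = 2*(-52) = -104)
c(G(-5, d(1))) - B(-68, -57) = -104 - 26*(-57) = -104 - 1*(-1482) = -104 + 1482 = 1378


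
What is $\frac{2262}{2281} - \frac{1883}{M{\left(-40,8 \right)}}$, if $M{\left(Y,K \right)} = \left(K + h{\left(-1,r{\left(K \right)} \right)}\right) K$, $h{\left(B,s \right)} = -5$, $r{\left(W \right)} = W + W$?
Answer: $- \frac{4240835}{54744} \approx -77.467$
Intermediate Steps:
$r{\left(W \right)} = 2 W$
$M{\left(Y,K \right)} = K \left(-5 + K\right)$ ($M{\left(Y,K \right)} = \left(K - 5\right) K = \left(-5 + K\right) K = K \left(-5 + K\right)$)
$\frac{2262}{2281} - \frac{1883}{M{\left(-40,8 \right)}} = \frac{2262}{2281} - \frac{1883}{8 \left(-5 + 8\right)} = 2262 \cdot \frac{1}{2281} - \frac{1883}{8 \cdot 3} = \frac{2262}{2281} - \frac{1883}{24} = - \frac{4240835}{54744}$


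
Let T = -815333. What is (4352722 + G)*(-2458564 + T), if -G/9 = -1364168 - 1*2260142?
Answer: -121040922222264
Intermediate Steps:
G = 32618790 (G = -9*(-1364168 - 1*2260142) = -9*(-1364168 - 2260142) = -9*(-3624310) = 32618790)
(4352722 + G)*(-2458564 + T) = (4352722 + 32618790)*(-2458564 - 815333) = 36971512*(-3273897) = -121040922222264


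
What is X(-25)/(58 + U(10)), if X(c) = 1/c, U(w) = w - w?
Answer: -1/1450 ≈ -0.00068966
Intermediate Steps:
U(w) = 0
X(-25)/(58 + U(10)) = 1/((58 + 0)*(-25)) = -1/25/58 = (1/58)*(-1/25) = -1/1450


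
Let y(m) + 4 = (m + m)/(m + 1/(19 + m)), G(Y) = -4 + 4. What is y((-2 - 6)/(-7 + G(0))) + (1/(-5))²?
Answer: -60123/29425 ≈ -2.0433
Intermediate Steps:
G(Y) = 0
y(m) = -4 + 2*m/(m + 1/(19 + m)) (y(m) = -4 + (m + m)/(m + 1/(19 + m)) = -4 + (2*m)/(m + 1/(19 + m)) = -4 + 2*m/(m + 1/(19 + m)))
y((-2 - 6)/(-7 + G(0))) + (1/(-5))² = 2*(-2 - ((-2 - 6)/(-7 + 0))² - 19*(-2 - 6)/(-7 + 0))/(1 + ((-2 - 6)/(-7 + 0))² + 19*((-2 - 6)/(-7 + 0))) + (1/(-5))² = 2*(-2 - (-8/(-7))² - (-152)/(-7))/(1 + (-8/(-7))² + 19*(-8/(-7))) + (-⅕)² = 2*(-2 - (-8*(-⅐))² - (-152)*(-1)/7)/(1 + (-8*(-⅐))² + 19*(-8*(-⅐))) + 1/25 = 2*(-2 - (8/7)² - 19*8/7)/(1 + (8/7)² + 19*(8/7)) + 1/25 = 2*(-2 - 1*64/49 - 152/7)/(1 + 64/49 + 152/7) + 1/25 = 2*(-2 - 64/49 - 152/7)/(1177/49) + 1/25 = 2*(49/1177)*(-1226/49) + 1/25 = -2452/1177 + 1/25 = -60123/29425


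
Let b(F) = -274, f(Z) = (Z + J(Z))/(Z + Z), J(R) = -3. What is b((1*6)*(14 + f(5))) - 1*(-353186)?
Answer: 352912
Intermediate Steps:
f(Z) = (-3 + Z)/(2*Z) (f(Z) = (Z - 3)/(Z + Z) = (-3 + Z)/((2*Z)) = (-3 + Z)*(1/(2*Z)) = (-3 + Z)/(2*Z))
b((1*6)*(14 + f(5))) - 1*(-353186) = -274 - 1*(-353186) = -274 + 353186 = 352912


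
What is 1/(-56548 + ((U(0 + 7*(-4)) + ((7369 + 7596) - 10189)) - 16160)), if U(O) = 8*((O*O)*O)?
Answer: -1/243548 ≈ -4.1060e-6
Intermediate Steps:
U(O) = 8*O**3 (U(O) = 8*(O**2*O) = 8*O**3)
1/(-56548 + ((U(0 + 7*(-4)) + ((7369 + 7596) - 10189)) - 16160)) = 1/(-56548 + ((8*(0 + 7*(-4))**3 + ((7369 + 7596) - 10189)) - 16160)) = 1/(-56548 + ((8*(0 - 28)**3 + (14965 - 10189)) - 16160)) = 1/(-56548 + ((8*(-28)**3 + 4776) - 16160)) = 1/(-56548 + ((8*(-21952) + 4776) - 16160)) = 1/(-56548 + ((-175616 + 4776) - 16160)) = 1/(-56548 + (-170840 - 16160)) = 1/(-56548 - 187000) = 1/(-243548) = -1/243548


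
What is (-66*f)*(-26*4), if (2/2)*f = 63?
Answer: 432432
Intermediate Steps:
f = 63
(-66*f)*(-26*4) = (-66*63)*(-26*4) = -4158*(-104) = 432432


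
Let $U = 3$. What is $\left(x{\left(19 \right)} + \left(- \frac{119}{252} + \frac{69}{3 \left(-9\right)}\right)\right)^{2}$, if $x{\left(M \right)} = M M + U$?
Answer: $\frac{168870025}{1296} \approx 1.303 \cdot 10^{5}$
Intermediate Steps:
$x{\left(M \right)} = 3 + M^{2}$ ($x{\left(M \right)} = M M + 3 = M^{2} + 3 = 3 + M^{2}$)
$\left(x{\left(19 \right)} + \left(- \frac{119}{252} + \frac{69}{3 \left(-9\right)}\right)\right)^{2} = \left(\left(3 + 19^{2}\right) + \left(- \frac{119}{252} + \frac{69}{3 \left(-9\right)}\right)\right)^{2} = \left(\left(3 + 361\right) + \left(\left(-119\right) \frac{1}{252} + \frac{69}{-27}\right)\right)^{2} = \left(364 + \left(- \frac{17}{36} + 69 \left(- \frac{1}{27}\right)\right)\right)^{2} = \left(364 - \frac{109}{36}\right)^{2} = \left(\frac{12995}{36}\right)^{2} = \frac{168870025}{1296}$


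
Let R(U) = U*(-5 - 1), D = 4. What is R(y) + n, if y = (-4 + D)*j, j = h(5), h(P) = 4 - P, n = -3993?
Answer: -3993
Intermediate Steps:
j = -1 (j = 4 - 1*5 = 4 - 5 = -1)
y = 0 (y = (-4 + 4)*(-1) = 0*(-1) = 0)
R(U) = -6*U (R(U) = U*(-6) = -6*U)
R(y) + n = -6*0 - 3993 = 0 - 3993 = -3993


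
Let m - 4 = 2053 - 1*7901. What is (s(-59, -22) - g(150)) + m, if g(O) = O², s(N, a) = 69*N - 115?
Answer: -32530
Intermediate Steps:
s(N, a) = -115 + 69*N
m = -5844 (m = 4 + (2053 - 1*7901) = 4 + (2053 - 7901) = 4 - 5848 = -5844)
(s(-59, -22) - g(150)) + m = ((-115 + 69*(-59)) - 1*150²) - 5844 = ((-115 - 4071) - 1*22500) - 5844 = (-4186 - 22500) - 5844 = -26686 - 5844 = -32530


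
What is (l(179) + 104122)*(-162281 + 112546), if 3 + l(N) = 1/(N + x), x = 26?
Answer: -212312707012/41 ≈ -5.1784e+9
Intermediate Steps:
l(N) = -3 + 1/(26 + N) (l(N) = -3 + 1/(N + 26) = -3 + 1/(26 + N))
(l(179) + 104122)*(-162281 + 112546) = ((-77 - 3*179)/(26 + 179) + 104122)*(-162281 + 112546) = ((-77 - 537)/205 + 104122)*(-49735) = ((1/205)*(-614) + 104122)*(-49735) = (-614/205 + 104122)*(-49735) = (21344396/205)*(-49735) = -212312707012/41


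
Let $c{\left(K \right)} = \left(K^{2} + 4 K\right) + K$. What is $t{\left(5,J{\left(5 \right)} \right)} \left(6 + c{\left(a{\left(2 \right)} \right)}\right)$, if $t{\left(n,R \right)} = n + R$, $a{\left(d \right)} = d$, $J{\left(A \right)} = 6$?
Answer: $220$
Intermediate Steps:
$t{\left(n,R \right)} = R + n$
$c{\left(K \right)} = K^{2} + 5 K$
$t{\left(5,J{\left(5 \right)} \right)} \left(6 + c{\left(a{\left(2 \right)} \right)}\right) = \left(6 + 5\right) \left(6 + 2 \left(5 + 2\right)\right) = 11 \left(6 + 2 \cdot 7\right) = 11 \left(6 + 14\right) = 11 \cdot 20 = 220$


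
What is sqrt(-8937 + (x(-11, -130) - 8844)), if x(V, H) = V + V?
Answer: I*sqrt(17803) ≈ 133.43*I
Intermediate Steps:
x(V, H) = 2*V
sqrt(-8937 + (x(-11, -130) - 8844)) = sqrt(-8937 + (2*(-11) - 8844)) = sqrt(-8937 + (-22 - 8844)) = sqrt(-8937 - 8866) = sqrt(-17803) = I*sqrt(17803)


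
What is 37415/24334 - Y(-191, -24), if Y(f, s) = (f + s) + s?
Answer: 5853241/24334 ≈ 240.54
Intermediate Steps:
Y(f, s) = f + 2*s
37415/24334 - Y(-191, -24) = 37415/24334 - (-191 + 2*(-24)) = 37415*(1/24334) - (-191 - 48) = 37415/24334 - 1*(-239) = 37415/24334 + 239 = 5853241/24334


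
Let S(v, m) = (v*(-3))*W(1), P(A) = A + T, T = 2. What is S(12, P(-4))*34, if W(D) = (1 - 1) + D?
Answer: -1224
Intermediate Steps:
W(D) = D (W(D) = 0 + D = D)
P(A) = 2 + A (P(A) = A + 2 = 2 + A)
S(v, m) = -3*v (S(v, m) = (v*(-3))*1 = -3*v*1 = -3*v)
S(12, P(-4))*34 = -3*12*34 = -36*34 = -1224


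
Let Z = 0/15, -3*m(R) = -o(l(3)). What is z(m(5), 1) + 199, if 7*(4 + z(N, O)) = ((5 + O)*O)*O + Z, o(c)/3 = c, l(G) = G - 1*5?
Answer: 1371/7 ≈ 195.86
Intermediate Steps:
l(G) = -5 + G (l(G) = G - 5 = -5 + G)
o(c) = 3*c
m(R) = -2 (m(R) = -(-1)*3*(-5 + 3)/3 = -(-1)*3*(-2)/3 = -(-1)*(-6)/3 = -⅓*6 = -2)
Z = 0 (Z = 0*(1/15) = 0)
z(N, O) = -4 + O²*(5 + O)/7 (z(N, O) = -4 + (((5 + O)*O)*O + 0)/7 = -4 + ((O*(5 + O))*O + 0)/7 = -4 + (O²*(5 + O) + 0)/7 = -4 + (O²*(5 + O))/7 = -4 + O²*(5 + O)/7)
z(m(5), 1) + 199 = (-4 + (⅐)*1³ + (5/7)*1²) + 199 = (-4 + (⅐)*1 + (5/7)*1) + 199 = (-4 + ⅐ + 5/7) + 199 = -22/7 + 199 = 1371/7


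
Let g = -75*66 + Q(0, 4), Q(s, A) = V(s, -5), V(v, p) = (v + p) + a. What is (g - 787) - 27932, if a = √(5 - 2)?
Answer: -33674 + √3 ≈ -33672.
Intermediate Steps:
a = √3 ≈ 1.7320
V(v, p) = p + v + √3 (V(v, p) = (v + p) + √3 = (p + v) + √3 = p + v + √3)
Q(s, A) = -5 + s + √3
g = -4955 + √3 (g = -75*66 + (-5 + 0 + √3) = -4950 + (-5 + √3) = -4955 + √3 ≈ -4953.3)
(g - 787) - 27932 = ((-4955 + √3) - 787) - 27932 = (-5742 + √3) - 27932 = -33674 + √3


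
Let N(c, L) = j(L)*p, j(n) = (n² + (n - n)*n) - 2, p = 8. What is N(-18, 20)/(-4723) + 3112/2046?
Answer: 4091756/4831629 ≈ 0.84687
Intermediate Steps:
j(n) = -2 + n² (j(n) = (n² + 0*n) - 2 = (n² + 0) - 2 = n² - 2 = -2 + n²)
N(c, L) = -16 + 8*L² (N(c, L) = (-2 + L²)*8 = -16 + 8*L²)
N(-18, 20)/(-4723) + 3112/2046 = (-16 + 8*20²)/(-4723) + 3112/2046 = (-16 + 8*400)*(-1/4723) + 3112*(1/2046) = (-16 + 3200)*(-1/4723) + 1556/1023 = 3184*(-1/4723) + 1556/1023 = -3184/4723 + 1556/1023 = 4091756/4831629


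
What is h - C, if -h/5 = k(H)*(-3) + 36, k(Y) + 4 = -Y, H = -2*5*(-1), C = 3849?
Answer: -4239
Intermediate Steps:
H = 10 (H = -10*(-1) = 10)
k(Y) = -4 - Y
h = -390 (h = -5*((-4 - 1*10)*(-3) + 36) = -5*((-4 - 10)*(-3) + 36) = -5*(-14*(-3) + 36) = -5*(42 + 36) = -5*78 = -390)
h - C = -390 - 1*3849 = -390 - 3849 = -4239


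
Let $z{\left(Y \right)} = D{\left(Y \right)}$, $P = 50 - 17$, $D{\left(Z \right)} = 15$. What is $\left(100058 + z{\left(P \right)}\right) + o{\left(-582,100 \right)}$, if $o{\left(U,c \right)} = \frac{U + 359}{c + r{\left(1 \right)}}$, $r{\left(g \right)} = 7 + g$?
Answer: $\frac{10807661}{108} \approx 1.0007 \cdot 10^{5}$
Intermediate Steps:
$P = 33$
$z{\left(Y \right)} = 15$
$o{\left(U,c \right)} = \frac{359 + U}{8 + c}$ ($o{\left(U,c \right)} = \frac{U + 359}{c + \left(7 + 1\right)} = \frac{359 + U}{c + 8} = \frac{359 + U}{8 + c}$)
$\left(100058 + z{\left(P \right)}\right) + o{\left(-582,100 \right)} = \left(100058 + 15\right) + \frac{359 - 582}{8 + 100} = 100073 + \frac{1}{108} \left(-223\right) = 100073 - \frac{223}{108} = \frac{10807661}{108}$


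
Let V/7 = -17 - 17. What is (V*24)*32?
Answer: -182784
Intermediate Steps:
V = -238 (V = 7*(-17 - 17) = 7*(-34) = -238)
(V*24)*32 = -238*24*32 = -5712*32 = -182784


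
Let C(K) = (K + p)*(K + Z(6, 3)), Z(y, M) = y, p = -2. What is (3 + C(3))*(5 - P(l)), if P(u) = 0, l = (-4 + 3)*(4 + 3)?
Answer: 60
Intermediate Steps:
C(K) = (-2 + K)*(6 + K) (C(K) = (K - 2)*(K + 6) = (-2 + K)*(6 + K))
l = -7 (l = -1*7 = -7)
(3 + C(3))*(5 - P(l)) = (3 + (-12 + 3² + 4*3))*(5 - 1*0) = (3 + (-12 + 9 + 12))*(5 + 0) = (3 + 9)*5 = 12*5 = 60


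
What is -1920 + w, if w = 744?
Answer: -1176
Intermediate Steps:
-1920 + w = -1920 + 744 = -1176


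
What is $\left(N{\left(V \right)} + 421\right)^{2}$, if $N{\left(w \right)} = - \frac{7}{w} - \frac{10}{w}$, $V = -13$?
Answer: $\frac{30140100}{169} \approx 1.7834 \cdot 10^{5}$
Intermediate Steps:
$N{\left(w \right)} = - \frac{17}{w}$
$\left(N{\left(V \right)} + 421\right)^{2} = \left(- \frac{17}{-13} + 421\right)^{2} = \left(\left(-17\right) \left(- \frac{1}{13}\right) + 421\right)^{2} = \left(\frac{17}{13} + 421\right)^{2} = \left(\frac{5490}{13}\right)^{2} = \frac{30140100}{169}$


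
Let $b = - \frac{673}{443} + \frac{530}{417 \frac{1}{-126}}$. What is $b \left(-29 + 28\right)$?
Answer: $\frac{9954727}{61577} \approx 161.66$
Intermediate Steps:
$b = - \frac{9954727}{61577}$ ($b = \left(-673\right) \frac{1}{443} + \frac{530}{417 \left(- \frac{1}{126}\right)} = - \frac{673}{443} + \frac{530}{- \frac{139}{42}} = - \frac{673}{443} + 530 \left(- \frac{42}{139}\right) = - \frac{673}{443} - \frac{22260}{139} = - \frac{9954727}{61577} \approx -161.66$)
$b \left(-29 + 28\right) = - \frac{9954727 \left(-29 + 28\right)}{61577} = \left(- \frac{9954727}{61577}\right) \left(-1\right) = \frac{9954727}{61577}$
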